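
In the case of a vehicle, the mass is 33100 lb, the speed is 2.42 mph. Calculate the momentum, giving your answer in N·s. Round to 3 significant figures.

16200 N·s

p is given directly by: p = mv.
m = 33100 lb = 15014 kg; v = 2.42 mph = 1.082 m/s.
p = 16243 kg·m/s
Since 1 N·s = 1 kg·m/s, 16243 N·s.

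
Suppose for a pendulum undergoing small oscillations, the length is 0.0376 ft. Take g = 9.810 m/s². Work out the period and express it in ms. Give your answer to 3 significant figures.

Directly: T = 2π√(L/g).
L = 0.0376 ft = 0.01146 m; g = 9.810 m/s².
T = 0.2148 s
0.2148 s × (1 ms / 0.001000 s) = 214.8 ms

215 ms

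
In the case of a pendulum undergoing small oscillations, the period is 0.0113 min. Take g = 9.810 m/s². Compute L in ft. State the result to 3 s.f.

Rearranging: L = g·(T/2π)².
T = 0.0113 min = 0.6780 s; g = 9.810 m/s².
L = 0.1142 m
0.1142 m × (1 ft / 0.3048 m) = 0.3748 ft

0.375 ft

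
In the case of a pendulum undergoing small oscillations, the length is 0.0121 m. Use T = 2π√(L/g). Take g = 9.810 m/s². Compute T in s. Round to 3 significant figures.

0.221 s

Directly: T = 2π√(L/g).
L = 0.0121 m; g = 9.810 m/s².
T = 0.2207 s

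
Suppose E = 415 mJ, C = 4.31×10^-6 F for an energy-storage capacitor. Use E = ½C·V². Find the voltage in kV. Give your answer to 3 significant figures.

0.439 kV

Rearranging: V = √(2E/C).
E = 415 mJ = 0.4150 J; C = 4.31×10^-6 F.
V = 438.8 V
438.8 V × (1 kV / 1000 V) = 0.4388 kV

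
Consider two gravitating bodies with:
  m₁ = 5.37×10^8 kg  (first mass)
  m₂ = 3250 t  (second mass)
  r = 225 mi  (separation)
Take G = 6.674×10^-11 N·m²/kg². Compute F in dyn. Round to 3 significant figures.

From Newton's law of gravitation: F = Gm₁m₂/r².
m₁ = 5.37×10^8 kg; m₂ = 3250 t = 3.250×10^6 kg; r = 225 mi = 3.621×10^5 m; G = 6.674×10^-11 N·m²/kg².
F = 8.883×10^-7 N
8.883×10^-7 N × (1 dyn / 1.000×10^-5 N) = 0.08883 dyn

0.0888 dyn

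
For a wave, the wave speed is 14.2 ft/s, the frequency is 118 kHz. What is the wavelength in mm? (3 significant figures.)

Solving v = f·λ for λ: λ = v/f.
v = 14.2 ft/s = 4.328 m/s; f = 118 kHz = 1.180×10^5 Hz.
λ = 3.668×10^-5 m
3.668×10^-5 m × (1 mm / 0.001000 m) = 0.03668 mm

0.0367 mm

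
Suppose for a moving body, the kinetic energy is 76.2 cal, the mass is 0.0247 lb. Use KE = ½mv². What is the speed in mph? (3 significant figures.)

Rearranging: v = √(2·KE/m).
KE = 76.2 cal = 318.8 J; m = 0.0247 lb = 0.01120 kg.
v = 238.6 m/s
238.6 m/s × (1 mph / 0.4470 m/s) = 533.7 mph

534 mph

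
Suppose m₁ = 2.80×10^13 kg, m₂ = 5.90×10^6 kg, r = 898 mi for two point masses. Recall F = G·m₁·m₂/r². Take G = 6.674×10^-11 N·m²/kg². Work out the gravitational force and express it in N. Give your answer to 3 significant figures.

From Newton's law of gravitation: F = Gm₁m₂/r².
m₁ = 2.80×10^13 kg; m₂ = 5.90×10^6 kg; r = 898 mi = 1.445×10^6 m; G = 6.674×10^-11 N·m²/kg².
F = 0.005279 N  (the unit combination reduces to kg·m/s² = N)

0.00528 N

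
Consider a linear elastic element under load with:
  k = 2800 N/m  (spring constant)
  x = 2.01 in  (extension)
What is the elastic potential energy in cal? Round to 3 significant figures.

0.872 cal

Directly: U = ½kx².
k = 2800 N/m; x = 2.01 in = 0.05105 m.
U = 3.649 J
3.649 J × (1 cal / 4.184 J) = 0.8722 cal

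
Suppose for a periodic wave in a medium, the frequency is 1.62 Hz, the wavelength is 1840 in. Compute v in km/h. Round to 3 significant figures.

273 km/h

v is given directly by: v = fλ.
f = 1.62 Hz; λ = 1840 in = 46.74 m.
v = 75.71 m/s
75.71 m/s × (1 km/h / 0.2778 m/s) = 272.6 km/h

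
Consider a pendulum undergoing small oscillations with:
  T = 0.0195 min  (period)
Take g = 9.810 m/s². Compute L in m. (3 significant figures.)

0.340 m

Rearranging T = 2π√(L/g) for L: L = g·(T/2π)².
T = 0.0195 min = 1.170 s; g = 9.810 m/s².
L = 0.3402 m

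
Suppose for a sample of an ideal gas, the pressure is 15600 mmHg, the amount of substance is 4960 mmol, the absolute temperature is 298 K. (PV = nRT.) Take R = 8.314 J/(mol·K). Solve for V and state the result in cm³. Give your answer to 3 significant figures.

From the ideal-gas law: V = nRT/P.
P = 15600 mmHg = 2.080×10^6 Pa; n = 4960 mmol = 4.960 mol; T = 298 K; R = 8.314 J/(mol·K).
V = 0.005909 m³
0.005909 m³ × (1 cm³ / 1.000×10^-6 m³) = 5909 cm³

5910 cm³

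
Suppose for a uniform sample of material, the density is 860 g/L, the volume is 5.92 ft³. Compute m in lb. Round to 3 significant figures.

318 lb

Solving ρ = m/V for m: m = ρV.
ρ = 860 g/L = 860.0 kg/m³; V = 5.92 ft³ = 0.1676 m³.
m = 144.2 kg
144.2 kg × (1 lb / 0.4536 kg) = 317.8 lb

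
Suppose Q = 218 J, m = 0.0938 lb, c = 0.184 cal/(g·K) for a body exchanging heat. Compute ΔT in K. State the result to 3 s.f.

6.66 K

Rearranging: ΔT = Q/(m·c).
Q = 218 J; m = 0.0938 lb = 0.04255 kg; c = 0.184 cal/(g·K) = 769.9 J/(kg·K).
ΔT = 6.655 K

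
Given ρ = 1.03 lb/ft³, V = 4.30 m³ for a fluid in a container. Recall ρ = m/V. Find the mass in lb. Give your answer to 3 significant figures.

Solving ρ = m/V for m: m = ρV.
ρ = 1.03 lb/ft³ = 16.50 kg/m³; V = 4.30 m³.
m = 70.95 kg
70.95 kg × (1 lb / 0.4536 kg) = 156.4 lb

156 lb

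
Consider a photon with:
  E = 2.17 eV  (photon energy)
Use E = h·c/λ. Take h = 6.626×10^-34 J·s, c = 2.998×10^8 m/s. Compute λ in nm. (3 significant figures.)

571 nm

Solving E = h·c/λ for λ: λ = hc/E.
E = 2.17 eV = 3.477×10^-19 J; h = 6.626×10^-34 J·s; c = 2.998×10^8 m/s.
λ = 5.714×10^-7 m
5.714×10^-7 m × (1 nm / 1.000×10^-9 m) = 571.4 nm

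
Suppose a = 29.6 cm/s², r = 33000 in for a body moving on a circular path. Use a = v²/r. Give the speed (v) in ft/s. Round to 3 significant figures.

Rearranging: v = √(a·r).
a = 29.6 cm/s² = 0.2960 m/s²; r = 33000 in = 838.2 m.
v = 15.75 m/s
15.75 m/s × (1 ft/s / 0.3048 m/s) = 51.68 ft/s

51.7 ft/s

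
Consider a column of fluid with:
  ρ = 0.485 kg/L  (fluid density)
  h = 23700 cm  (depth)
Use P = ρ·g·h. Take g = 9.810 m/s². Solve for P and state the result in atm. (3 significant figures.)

P is given directly by: P = ρgh.
ρ = 0.485 kg/L = 485.0 kg/m³; h = 23700 cm = 237.0 m; g = 9.810 m/s².
P = 1.128×10^6 Pa  (the unit combination reduces to kg/(m·s²) = Pa)
1.128×10^6 Pa × (1 atm / 1.013×10^5 Pa) = 11.13 atm

11.1 atm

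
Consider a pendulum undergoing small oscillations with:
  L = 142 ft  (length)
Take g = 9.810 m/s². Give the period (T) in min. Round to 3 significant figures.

Directly: T = 2π√(L/g).
L = 142 ft = 43.28 m; g = 9.810 m/s².
T = 13.20 s
13.20 s × (1 min / 60.00 s) = 0.2200 min

0.220 min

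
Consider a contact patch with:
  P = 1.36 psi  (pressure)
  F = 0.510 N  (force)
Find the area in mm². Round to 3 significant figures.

Rearranging: A = F/P.
P = 1.36 psi = 9377 Pa; F = 0.510 N.
A = 5.439×10^-5 m²
5.439×10^-5 m² × (1 mm² / 1.000×10^-6 m²) = 54.39 mm²

54.4 mm²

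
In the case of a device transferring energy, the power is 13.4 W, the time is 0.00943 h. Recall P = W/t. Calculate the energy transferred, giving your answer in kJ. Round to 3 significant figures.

Solving P = W/t for W: W = P·t.
P = 13.4 W; t = 0.00943 h = 33.95 s.
W = 454.9 J
454.9 J × (1 kJ / 1000 J) = 0.4549 kJ

0.455 kJ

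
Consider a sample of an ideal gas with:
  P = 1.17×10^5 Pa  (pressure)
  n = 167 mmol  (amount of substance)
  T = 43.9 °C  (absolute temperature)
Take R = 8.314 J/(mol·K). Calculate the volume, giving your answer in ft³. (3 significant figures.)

0.133 ft³

From the ideal-gas law: V = nRT/P.
P = 1.17×10^5 Pa; n = 167 mmol = 0.1670 mol; T = 43.9 °C = 317.0 K; R = 8.314 J/(mol·K).
V = 0.003762 m³
0.003762 m³ × (1 ft³ / 0.02832 m³) = 0.1329 ft³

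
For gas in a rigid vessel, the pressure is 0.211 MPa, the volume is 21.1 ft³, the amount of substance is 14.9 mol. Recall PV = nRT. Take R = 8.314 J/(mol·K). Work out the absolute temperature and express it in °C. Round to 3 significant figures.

745 °C

From the ideal-gas law: T = PV/(nR).
P = 0.211 MPa = 2.110×10^5 Pa; V = 21.1 ft³ = 0.5975 m³; n = 14.9 mol; R = 8.314 J/(mol·K).
T = 1018 K
1018 K − 273.15 = 744.5 °C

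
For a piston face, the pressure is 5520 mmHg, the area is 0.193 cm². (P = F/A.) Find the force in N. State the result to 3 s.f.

Solving P = F/A for F: F = P·A.
P = 5520 mmHg = 7.359×10^5 Pa; A = 0.193 cm² = 1.930×10^-5 m².
F = 14.20 N

14.2 N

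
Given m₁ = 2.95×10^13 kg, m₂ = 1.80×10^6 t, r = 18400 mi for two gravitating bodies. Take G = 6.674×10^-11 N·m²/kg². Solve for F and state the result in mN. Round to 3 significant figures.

F is given directly by: F = Gm₁m₂/r².
m₁ = 2.95×10^13 kg; m₂ = 1.80×10^6 t = 1.800×10^9 kg; r = 18400 mi = 2.961×10^7 m; G = 6.674×10^-11 N·m²/kg².
F = 0.004042 N
0.004042 N × (1 mN / 0.001000 N) = 4.042 mN

4.04 mN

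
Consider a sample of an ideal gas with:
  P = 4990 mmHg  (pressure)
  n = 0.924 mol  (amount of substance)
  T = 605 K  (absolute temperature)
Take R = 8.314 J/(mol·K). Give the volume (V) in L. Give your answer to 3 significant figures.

From the ideal-gas law: V = nRT/P.
P = 4990 mmHg = 6.653×10^5 Pa; n = 0.924 mol; T = 605 K; R = 8.314 J/(mol·K).
V = 0.006986 m³
0.006986 m³ × (1 L / 0.001000 m³) = 6.986 L

6.99 L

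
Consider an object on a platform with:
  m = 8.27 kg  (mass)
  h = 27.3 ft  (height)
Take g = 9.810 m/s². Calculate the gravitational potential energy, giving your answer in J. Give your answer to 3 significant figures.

Directly: PE = mgh.
m = 8.27 kg; h = 27.3 ft = 8.321 m; g = 9.810 m/s².
PE = 675.1 J

675 J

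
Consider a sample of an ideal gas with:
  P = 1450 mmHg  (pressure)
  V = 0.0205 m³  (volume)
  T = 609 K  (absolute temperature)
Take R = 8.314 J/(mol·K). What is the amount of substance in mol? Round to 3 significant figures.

0.783 mol

Rearranging PV = nRT for n: n = PV/(RT).
P = 1450 mmHg = 1.933×10^5 Pa; V = 0.0205 m³; T = 609 K; R = 8.314 J/(mol·K).
n = 0.7827 mol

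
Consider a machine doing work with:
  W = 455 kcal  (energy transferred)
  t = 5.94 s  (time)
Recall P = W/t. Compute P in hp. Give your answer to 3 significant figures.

Directly: P = W/t.
W = 455 kcal = 1.904×10^6 J; t = 5.94 s.
P = 3.205×10^5 W  (the unit combination reduces to kg·m²/s³ = W)
3.205×10^5 W × (1 hp / 745.7 W) = 429.8 hp

430 hp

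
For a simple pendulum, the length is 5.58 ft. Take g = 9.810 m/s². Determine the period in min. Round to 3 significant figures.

Directly: T = 2π√(L/g).
L = 5.58 ft = 1.701 m; g = 9.810 m/s².
T = 2.616 s
2.616 s × (1 min / 60.00 s) = 0.04360 min

0.0436 min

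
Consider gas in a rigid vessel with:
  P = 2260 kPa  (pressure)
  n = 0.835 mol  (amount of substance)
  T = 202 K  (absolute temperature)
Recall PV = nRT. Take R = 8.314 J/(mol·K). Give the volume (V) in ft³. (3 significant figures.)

Solving PV = nRT for V: V = nRT/P.
P = 2260 kPa = 2.260×10^6 Pa; n = 0.835 mol; T = 202 K; R = 8.314 J/(mol·K).
V = 6.205×10^-4 m³
6.205×10^-4 m³ × (1 ft³ / 0.02832 m³) = 0.02191 ft³

0.0219 ft³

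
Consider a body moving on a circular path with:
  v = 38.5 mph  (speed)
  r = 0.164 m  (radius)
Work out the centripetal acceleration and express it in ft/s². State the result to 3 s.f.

Directly: a = v²/r.
v = 38.5 mph = 17.21 m/s; r = 0.164 m.
a = 1806 m/s²
1806 m/s² × (1 ft/s² / 0.3048 m/s²) = 5926 ft/s²

5930 ft/s²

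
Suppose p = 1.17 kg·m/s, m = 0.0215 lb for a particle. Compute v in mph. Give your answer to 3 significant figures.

268 mph

Rearranging p = m·v for v: v = p/m.
p = 1.17 kg·m/s; m = 0.0215 lb = 0.009752 kg.
v = 120.0 m/s
120.0 m/s × (1 mph / 0.4470 m/s) = 268.4 mph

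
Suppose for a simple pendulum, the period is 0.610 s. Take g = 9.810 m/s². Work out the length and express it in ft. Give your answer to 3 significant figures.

Rearranging T = 2π√(L/g) for L: L = g·(T/2π)².
T = 0.610 s; g = 9.810 m/s².
L = 0.09246 m
0.09246 m × (1 ft / 0.3048 m) = 0.3034 ft

0.303 ft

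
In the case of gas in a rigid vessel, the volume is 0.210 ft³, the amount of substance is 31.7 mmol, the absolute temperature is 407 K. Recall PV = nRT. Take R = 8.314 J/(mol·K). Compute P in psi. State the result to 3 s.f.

2.62 psi

From the ideal-gas law: P = nRT/V.
V = 0.210 ft³ = 0.005947 m³; n = 31.7 mmol = 0.03170 mol; T = 407 K; R = 8.314 J/(mol·K).
P = 18038 Pa
18038 Pa × (1 psi / 6895 Pa) = 2.616 psi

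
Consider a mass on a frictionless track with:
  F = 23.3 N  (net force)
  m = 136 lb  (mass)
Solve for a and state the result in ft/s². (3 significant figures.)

From Newton's second law: a = F/m.
F = 23.3 N; m = 136 lb = 61.69 kg.
a = 0.3777 m/s²
0.3777 m/s² × (1 ft/s² / 0.3048 m/s²) = 1.239 ft/s²

1.24 ft/s²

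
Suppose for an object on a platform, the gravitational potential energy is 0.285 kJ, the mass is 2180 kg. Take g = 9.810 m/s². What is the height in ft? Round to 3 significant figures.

Rearranging PE = m·g·h for h: h = PE/(m·g).
PE = 0.285 kJ = 285.0 J; m = 2180 kg; g = 9.810 m/s².
h = 0.01333 m
0.01333 m × (1 ft / 0.3048 m) = 0.04372 ft

0.0437 ft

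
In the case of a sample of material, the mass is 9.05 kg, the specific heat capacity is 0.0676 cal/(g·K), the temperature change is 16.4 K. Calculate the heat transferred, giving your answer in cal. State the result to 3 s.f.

10000 cal

Directly: Q = mcΔT.
m = 9.05 kg; c = 0.0676 cal/(g·K) = 282.8 J/(kg·K); ΔT = 16.4 K.
Q = 41979 J  (the unit combination reduces to kg·m²/s² = J)
41979 J × (1 cal / 4.184 J) = 10033 cal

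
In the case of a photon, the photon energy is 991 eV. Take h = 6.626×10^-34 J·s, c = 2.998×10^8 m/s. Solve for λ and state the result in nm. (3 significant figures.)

1.25 nm

Rearranging: λ = hc/E.
E = 991 eV = 1.588×10^-16 J; h = 6.626×10^-34 J·s; c = 2.998×10^8 m/s.
λ = 1.251×10^-9 m
1.251×10^-9 m × (1 nm / 1.000×10^-9 m) = 1.251 nm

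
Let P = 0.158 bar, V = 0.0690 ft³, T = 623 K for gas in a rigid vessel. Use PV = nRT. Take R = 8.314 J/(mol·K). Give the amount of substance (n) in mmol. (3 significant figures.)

Rearranging PV = nRT for n: n = PV/(RT).
P = 0.158 bar = 15800 Pa; V = 0.0690 ft³ = 0.001954 m³; T = 623 K; R = 8.314 J/(mol·K).
n = 0.005960 mol
0.005960 mol × (1 mmol / 0.001000 mol) = 5.960 mmol

5.96 mmol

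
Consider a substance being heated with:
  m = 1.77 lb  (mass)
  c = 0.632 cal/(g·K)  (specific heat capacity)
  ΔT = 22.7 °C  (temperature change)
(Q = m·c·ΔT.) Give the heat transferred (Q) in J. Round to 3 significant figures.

Directly: Q = mcΔT.
m = 1.77 lb = 0.8029 kg; c = 0.632 cal/(g·K) = 2644 J/(kg·K); ΔT = 22.7 °C = 22.70 K.
Q = 48192 J

48200 J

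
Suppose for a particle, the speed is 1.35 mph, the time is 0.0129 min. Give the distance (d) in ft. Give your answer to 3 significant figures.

1.53 ft

Solving v = d/t for d: d = v·t.
v = 1.35 mph = 0.6035 m/s; t = 0.0129 min = 0.7740 s.
d = 0.4671 m
0.4671 m × (1 ft / 0.3048 m) = 1.533 ft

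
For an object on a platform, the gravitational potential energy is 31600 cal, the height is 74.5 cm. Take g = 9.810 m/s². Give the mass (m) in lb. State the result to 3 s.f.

Rearranging PE = m·g·h for m: m = PE/(g·h).
PE = 31600 cal = 1.322×10^5 J; h = 74.5 cm = 0.7450 m; g = 9.810 m/s².
m = 18091 kg
18091 kg × (1 lb / 0.4536 kg) = 39883 lb

39900 lb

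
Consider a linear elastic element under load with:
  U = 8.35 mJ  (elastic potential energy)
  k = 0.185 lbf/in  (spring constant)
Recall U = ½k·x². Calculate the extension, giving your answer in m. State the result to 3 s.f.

Rearranging: x = √(2U/k).
U = 8.35 mJ = 0.008350 J; k = 0.185 lbf/in = 32.40 N/m.
x = 0.02270 m

0.0227 m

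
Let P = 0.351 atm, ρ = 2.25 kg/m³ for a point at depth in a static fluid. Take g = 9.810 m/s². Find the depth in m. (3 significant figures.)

Solving P = ρ·g·h for h: h = P/(ρ·g).
P = 0.351 atm = 35565 Pa; ρ = 2.25 kg/m³; g = 9.810 m/s².
h = 1611 m

1610 m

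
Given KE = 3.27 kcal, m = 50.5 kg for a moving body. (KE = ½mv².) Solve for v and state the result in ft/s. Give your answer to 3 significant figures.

76.4 ft/s

Rearranging: v = √(2·KE/m).
KE = 3.27 kcal = 13682 J; m = 50.5 kg.
v = 23.28 m/s
23.28 m/s × (1 ft/s / 0.3048 m/s) = 76.37 ft/s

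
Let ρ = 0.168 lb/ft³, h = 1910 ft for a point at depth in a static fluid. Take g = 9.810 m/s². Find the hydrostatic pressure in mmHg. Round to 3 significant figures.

Directly: P = ρgh.
ρ = 0.168 lb/ft³ = 2.691 kg/m³; h = 1910 ft = 582.2 m; g = 9.810 m/s².
P = 15369 Pa
15369 Pa × (1 mmHg / 133.3 Pa) = 115.3 mmHg

115 mmHg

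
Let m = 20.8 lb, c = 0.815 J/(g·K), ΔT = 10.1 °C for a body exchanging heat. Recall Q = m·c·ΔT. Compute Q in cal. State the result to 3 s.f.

18600 cal

Q is given directly by: Q = mcΔT.
m = 20.8 lb = 9.435 kg; c = 0.815 J/(g·K) = 815.0 J/(kg·K); ΔT = 10.1 °C = 10.10 K.
Q = 77662 J  (the unit combination reduces to kg·m²/s² = J)
77662 J × (1 cal / 4.184 J) = 18562 cal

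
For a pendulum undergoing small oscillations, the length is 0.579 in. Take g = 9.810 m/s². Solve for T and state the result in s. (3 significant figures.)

Directly: T = 2π√(L/g).
L = 0.579 in = 0.01471 m; g = 9.810 m/s².
T = 0.2433 s

0.243 s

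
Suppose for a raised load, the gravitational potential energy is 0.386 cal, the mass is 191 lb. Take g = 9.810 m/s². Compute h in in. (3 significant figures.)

Rearranging PE = m·g·h for h: h = PE/(m·g).
PE = 0.386 cal = 1.615 J; m = 191 lb = 86.64 kg; g = 9.810 m/s².
h = 0.001900 m
0.001900 m × (1 in / 0.02540 m) = 0.07481 in

0.0748 in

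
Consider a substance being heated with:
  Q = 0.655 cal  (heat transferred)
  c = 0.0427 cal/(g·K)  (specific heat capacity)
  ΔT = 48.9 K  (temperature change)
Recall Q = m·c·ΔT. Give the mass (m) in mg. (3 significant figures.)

Solving Q = m·c·ΔT for m: m = Q/(c·ΔT).
Q = 0.655 cal = 2.741 J; c = 0.0427 cal/(g·K) = 178.7 J/(kg·K); ΔT = 48.9 K.
m = 3.137×10^-4 kg
3.137×10^-4 kg × (1 mg / 1.000×10^-6 kg) = 313.7 mg

314 mg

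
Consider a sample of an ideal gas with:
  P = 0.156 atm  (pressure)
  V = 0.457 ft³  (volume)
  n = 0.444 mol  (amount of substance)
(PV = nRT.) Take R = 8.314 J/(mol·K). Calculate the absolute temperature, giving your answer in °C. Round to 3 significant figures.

-218 °C

Rearranging: T = PV/(nR).
P = 0.156 atm = 15807 Pa; V = 0.457 ft³ = 0.01294 m³; n = 0.444 mol; R = 8.314 J/(mol·K).
T = 55.41 K
55.41 K − 273.15 = -217.7 °C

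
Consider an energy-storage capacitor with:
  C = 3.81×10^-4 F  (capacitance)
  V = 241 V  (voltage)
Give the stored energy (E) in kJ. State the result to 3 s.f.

0.0111 kJ

Directly: E = ½CV².
C = 3.81×10^-4 F; V = 241 V.
E = 11.06 J  (the unit combination reduces to kg·m²/s² = J)
11.06 J × (1 kJ / 1000 J) = 0.01106 kJ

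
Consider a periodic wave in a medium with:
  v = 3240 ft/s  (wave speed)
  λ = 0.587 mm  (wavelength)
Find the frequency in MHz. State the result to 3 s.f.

1.68 MHz

Rearranging v = f·λ for f: f = v/λ.
v = 3240 ft/s = 987.6 m/s; λ = 0.587 mm = 5.870×10^-4 m.
f = 1.682×10^6 Hz
1.682×10^6 Hz × (1 MHz / 1.000×10^6 Hz) = 1.682 MHz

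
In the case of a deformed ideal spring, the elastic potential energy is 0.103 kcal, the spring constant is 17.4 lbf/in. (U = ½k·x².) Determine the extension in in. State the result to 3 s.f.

Rearranging U = ½k·x² for x: x = √(2U/k).
U = 0.103 kcal = 431.0 J; k = 17.4 lbf/in = 3047 N/m.
x = 0.5318 m
0.5318 m × (1 in / 0.02540 m) = 20.94 in

20.9 in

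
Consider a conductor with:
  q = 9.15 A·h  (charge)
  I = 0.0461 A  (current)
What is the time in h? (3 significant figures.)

Solving q = I·t for t: t = q/I.
q = 9.15 A·h = 32940 C; I = 0.0461 A.
t = 7.145×10^5 s
7.145×10^5 s × (1 h / 3600 s) = 198.5 h

198 h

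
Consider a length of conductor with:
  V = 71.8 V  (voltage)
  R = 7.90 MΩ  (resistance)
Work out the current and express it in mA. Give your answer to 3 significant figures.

Rearranging V = I·R for I: I = V/R.
V = 71.8 V; R = 7.90 MΩ = 7.900×10^6 Ω.
I = 9.089×10^-6 A
9.089×10^-6 A × (1 mA / 0.001000 A) = 0.009089 mA

0.00909 mA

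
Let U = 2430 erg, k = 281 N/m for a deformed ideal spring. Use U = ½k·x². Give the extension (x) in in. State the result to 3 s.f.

0.0518 in

Solving U = ½k·x² for x: x = √(2U/k).
U = 2430 erg = 2.430×10^-4 J; k = 281 N/m.
x = 0.001315 m
0.001315 m × (1 in / 0.02540 m) = 0.05178 in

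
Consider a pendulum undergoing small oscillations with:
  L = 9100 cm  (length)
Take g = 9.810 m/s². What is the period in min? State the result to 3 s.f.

Directly: T = 2π√(L/g).
L = 9100 cm = 91.00 m; g = 9.810 m/s².
T = 19.14 s
19.14 s × (1 min / 60.00 s) = 0.3189 min

0.319 min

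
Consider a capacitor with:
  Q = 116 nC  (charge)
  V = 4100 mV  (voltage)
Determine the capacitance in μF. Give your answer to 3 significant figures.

C is given directly by: C = Q/V.
Q = 116 nC = 1.160×10^-7 C; V = 4100 mV = 4.100 V.
C = 2.829×10^-8 F
2.829×10^-8 F × (1 μF / 1.000×10^-6 F) = 0.02829 μF

0.0283 μF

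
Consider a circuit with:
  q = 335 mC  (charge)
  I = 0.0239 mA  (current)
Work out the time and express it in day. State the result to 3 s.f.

Rearranging q = I·t for t: t = q/I.
q = 335 mC = 0.3350 C; I = 0.0239 mA = 2.390×10^-5 A.
t = 14017 s
14017 s × (1 day / 86400 s) = 0.1622 day

0.162 day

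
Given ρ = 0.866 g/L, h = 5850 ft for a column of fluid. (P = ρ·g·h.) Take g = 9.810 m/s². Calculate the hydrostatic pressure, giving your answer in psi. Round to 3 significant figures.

2.20 psi

Directly: P = ρgh.
ρ = 0.866 g/L = 0.8660 kg/m³; h = 5850 ft = 1783 m; g = 9.810 m/s².
P = 15148 Pa  (the unit combination reduces to kg/(m·s²) = Pa)
15148 Pa × (1 psi / 6895 Pa) = 2.197 psi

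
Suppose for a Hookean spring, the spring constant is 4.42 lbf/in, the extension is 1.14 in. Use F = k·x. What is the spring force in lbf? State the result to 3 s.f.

5.04 lbf

From Hooke's law: F = kx.
k = 4.42 lbf/in = 774.1 N/m; x = 1.14 in = 0.02896 m.
F = 22.41 N
22.41 N × (1 lbf / 4.448 N) = 5.039 lbf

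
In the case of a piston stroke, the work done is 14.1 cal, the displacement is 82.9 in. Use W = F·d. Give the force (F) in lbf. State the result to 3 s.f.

Rearranging: F = W/d.
W = 14.1 cal = 58.99 J; d = 82.9 in = 2.106 m.
F = 28.02 N
28.02 N × (1 lbf / 4.448 N) = 6.298 lbf

6.30 lbf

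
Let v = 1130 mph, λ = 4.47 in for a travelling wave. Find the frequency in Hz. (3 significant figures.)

Rearranging v = f·λ for f: f = v/λ.
v = 1130 mph = 505.2 m/s; λ = 4.47 in = 0.1135 m.
f = 4449 Hz

4450 Hz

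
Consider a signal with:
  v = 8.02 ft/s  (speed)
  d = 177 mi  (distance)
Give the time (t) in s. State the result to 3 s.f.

Rearranging v = d/t for t: t = d/v.
v = 8.02 ft/s = 2.444 m/s; d = 177 mi = 2.849×10^5 m.
t = 1.165×10^5 s

1.17×10^5 s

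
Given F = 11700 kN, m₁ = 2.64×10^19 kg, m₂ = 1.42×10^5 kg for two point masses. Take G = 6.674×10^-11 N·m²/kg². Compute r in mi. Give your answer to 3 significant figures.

2.87 mi

Solving F = G·m₁·m₂/r² for r: r = √(G·m₁m₂/F).
F = 11700 kN = 1.170×10^7 N; m₁ = 2.64×10^19 kg; m₂ = 1.42×10^5 kg; G = 6.674×10^-11 N·m²/kg².
r = 4624 m
4624 m × (1 mi / 1609 m) = 2.873 mi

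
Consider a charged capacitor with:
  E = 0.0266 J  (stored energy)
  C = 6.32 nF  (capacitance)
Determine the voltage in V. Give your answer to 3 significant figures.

Rearranging: V = √(2E/C).
E = 0.0266 J; C = 6.32 nF = 6.320×10^-9 F.
V = 2901 V  (the unit combination reduces to kg·m²/(A·s³) = V)

2900 V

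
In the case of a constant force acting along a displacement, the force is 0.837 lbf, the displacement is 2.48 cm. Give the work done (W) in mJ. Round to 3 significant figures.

W is given directly by: W = F·d.
F = 0.837 lbf = 3.723 N; d = 2.48 cm = 0.02480 m.
W = 0.09233 J
0.09233 J × (1 mJ / 0.001000 J) = 92.33 mJ

92.3 mJ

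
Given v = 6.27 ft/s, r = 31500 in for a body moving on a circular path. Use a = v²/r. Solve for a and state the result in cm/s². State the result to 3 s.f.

a is given directly by: a = v²/r.
v = 6.27 ft/s = 1.911 m/s; r = 31500 in = 800.1 m.
a = 0.004565 m/s²
0.004565 m/s² × (1 cm/s² / 0.01000 m/s²) = 0.4565 cm/s²

0.456 cm/s²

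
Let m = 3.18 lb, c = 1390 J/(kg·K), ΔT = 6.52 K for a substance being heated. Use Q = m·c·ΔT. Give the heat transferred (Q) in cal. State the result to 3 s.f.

Directly: Q = mcΔT.
m = 3.18 lb = 1.442 kg; c = 1390 J/(kg·K); ΔT = 6.52 K.
Q = 13072 J
13072 J × (1 cal / 4.184 J) = 3124 cal

3120 cal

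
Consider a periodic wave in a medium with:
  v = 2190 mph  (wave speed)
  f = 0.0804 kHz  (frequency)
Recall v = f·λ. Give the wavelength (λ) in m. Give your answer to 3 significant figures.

Solving v = f·λ for λ: λ = v/f.
v = 2190 mph = 979.0 m/s; f = 0.0804 kHz = 80.40 Hz.
λ = 12.18 m

12.2 m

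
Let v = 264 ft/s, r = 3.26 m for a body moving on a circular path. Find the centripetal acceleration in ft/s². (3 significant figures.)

Directly: a = v²/r.
v = 264 ft/s = 80.47 m/s; r = 3.26 m.
a = 1986 m/s²
1986 m/s² × (1 ft/s² / 0.3048 m/s²) = 6516 ft/s²

6520 ft/s²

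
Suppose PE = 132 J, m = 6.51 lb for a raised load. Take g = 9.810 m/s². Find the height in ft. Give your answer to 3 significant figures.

15.0 ft

Solving PE = m·g·h for h: h = PE/(m·g).
PE = 132 J; m = 6.51 lb = 2.953 kg; g = 9.810 m/s².
h = 4.557 m
4.557 m × (1 ft / 0.3048 m) = 14.95 ft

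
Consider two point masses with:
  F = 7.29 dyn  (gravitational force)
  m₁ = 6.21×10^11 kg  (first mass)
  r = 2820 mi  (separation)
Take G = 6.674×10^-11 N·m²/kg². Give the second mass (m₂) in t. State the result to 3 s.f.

From Newton's law of gravitation: m₂ = F·r²/(G·m₁).
F = 7.29 dyn = 7.290×10^-5 N; m₁ = 6.21×10^11 kg; r = 2820 mi = 4.538×10^6 m; G = 6.674×10^-11 N·m²/kg².
m₂ = 3.623×10^7 kg
3.623×10^7 kg × (1 t / 1000 kg) = 36228 t

36200 t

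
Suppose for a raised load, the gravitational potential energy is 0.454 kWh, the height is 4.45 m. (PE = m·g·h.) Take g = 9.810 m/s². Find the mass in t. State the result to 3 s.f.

37.4 t

Rearranging: m = PE/(g·h).
PE = 0.454 kWh = 1.634×10^6 J; h = 4.45 m; g = 9.810 m/s².
m = 37439 kg
37439 kg × (1 t / 1000 kg) = 37.44 t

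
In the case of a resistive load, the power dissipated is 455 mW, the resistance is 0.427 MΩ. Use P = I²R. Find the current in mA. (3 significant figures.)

1.03 mA

Rearranging: I = √(P/R).
P = 455 mW = 0.4550 W; R = 0.427 MΩ = 4.270×10^5 Ω.
I = 0.001032 A
0.001032 A × (1 mA / 0.001000 A) = 1.032 mA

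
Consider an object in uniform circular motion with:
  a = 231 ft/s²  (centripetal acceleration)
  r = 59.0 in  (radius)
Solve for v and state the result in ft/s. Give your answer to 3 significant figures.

33.7 ft/s

Solving a = v²/r for v: v = √(a·r).
a = 231 ft/s² = 70.41 m/s²; r = 59.0 in = 1.499 m.
v = 10.27 m/s
10.27 m/s × (1 ft/s / 0.3048 m/s) = 33.70 ft/s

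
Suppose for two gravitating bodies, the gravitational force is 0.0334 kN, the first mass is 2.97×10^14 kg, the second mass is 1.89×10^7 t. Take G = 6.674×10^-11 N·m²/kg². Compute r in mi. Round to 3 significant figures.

From Newton's law of gravitation: r = √(G·m₁m₂/F).
F = 0.0334 kN = 33.40 N; m₁ = 2.97×10^14 kg; m₂ = 1.89×10^7 t = 1.890×10^10 kg; G = 6.674×10^-11 N·m²/kg².
r = 3.349×10^6 m
3.349×10^6 m × (1 mi / 1609 m) = 2081 mi

2080 mi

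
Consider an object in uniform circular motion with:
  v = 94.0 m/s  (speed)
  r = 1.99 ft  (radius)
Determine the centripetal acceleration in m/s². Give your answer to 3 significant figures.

a is given directly by: a = v²/r.
v = 94.0 m/s; r = 1.99 ft = 0.6066 m.
a = 14568 m/s²

14600 m/s²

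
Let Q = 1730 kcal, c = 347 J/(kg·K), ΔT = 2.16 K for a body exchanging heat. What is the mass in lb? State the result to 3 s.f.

Rearranging Q = m·c·ΔT for m: m = Q/(c·ΔT).
Q = 1730 kcal = 7.238×10^6 J; c = 347 J/(kg·K); ΔT = 2.16 K.
m = 9657 kg
9657 kg × (1 lb / 0.4536 kg) = 21291 lb

21300 lb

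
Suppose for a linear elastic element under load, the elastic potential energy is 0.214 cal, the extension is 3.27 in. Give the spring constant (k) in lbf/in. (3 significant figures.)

1.48 lbf/in

Solving U = ½k·x² for k: k = 2U/x².
U = 0.214 cal = 0.8954 J; x = 3.27 in = 0.08306 m.
k = 259.6 N/m
259.6 N/m × (1 lbf/in / 175.1 N/m) = 1.482 lbf/in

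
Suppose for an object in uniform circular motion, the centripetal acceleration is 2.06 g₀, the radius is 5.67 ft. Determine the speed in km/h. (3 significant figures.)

21.3 km/h

Rearranging a = v²/r for v: v = √(a·r).
a = 2.06 g₀ = 20.20 m/s²; r = 5.67 ft = 1.728 m.
v = 5.909 m/s
5.909 m/s × (1 km/h / 0.2778 m/s) = 21.27 km/h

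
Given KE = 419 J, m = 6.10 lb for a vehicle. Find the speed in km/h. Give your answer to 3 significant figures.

Rearranging: v = √(2·KE/m).
KE = 419 J; m = 6.10 lb = 2.767 kg.
v = 17.40 m/s
17.40 m/s × (1 km/h / 0.2778 m/s) = 62.65 km/h

62.7 km/h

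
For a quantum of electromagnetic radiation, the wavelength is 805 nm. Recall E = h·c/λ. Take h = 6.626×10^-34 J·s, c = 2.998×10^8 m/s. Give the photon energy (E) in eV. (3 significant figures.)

1.54 eV

E is given directly by: E = hc/λ.
λ = 805 nm = 8.050×10^-7 m; h = 6.626×10^-34 J·s; c = 2.998×10^8 m/s.
E = 2.468×10^-19 J
2.468×10^-19 J × (1 eV / 1.602×10^-19 J) = 1.540 eV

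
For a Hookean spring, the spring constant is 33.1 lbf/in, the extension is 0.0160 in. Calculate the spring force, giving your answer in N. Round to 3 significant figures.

From Hooke's law: F = kx.
k = 33.1 lbf/in = 5797 N/m; x = 0.0160 in = 4.064×10^-4 m.
F = 2.356 N  (the unit combination reduces to kg·m/s² = N)

2.36 N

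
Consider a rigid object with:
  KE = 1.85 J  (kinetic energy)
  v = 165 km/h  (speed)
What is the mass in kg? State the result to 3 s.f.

Rearranging: m = 2·KE/v².
KE = 1.85 J; v = 165 km/h = 45.83 m/s.
m = 0.001761 kg

0.00176 kg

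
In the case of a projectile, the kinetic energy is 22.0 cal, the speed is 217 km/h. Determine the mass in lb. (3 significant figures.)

Rearranging: m = 2·KE/v².
KE = 22.0 cal = 92.05 J; v = 217 km/h = 60.28 m/s.
m = 0.05067 kg
0.05067 kg × (1 lb / 0.4536 kg) = 0.1117 lb

0.112 lb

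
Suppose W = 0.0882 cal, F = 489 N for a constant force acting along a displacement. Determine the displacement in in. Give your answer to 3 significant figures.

0.0297 in

Rearranging: d = W/F.
W = 0.0882 cal = 0.3690 J; F = 489 N.
d = 7.547×10^-4 m
7.547×10^-4 m × (1 in / 0.02540 m) = 0.02971 in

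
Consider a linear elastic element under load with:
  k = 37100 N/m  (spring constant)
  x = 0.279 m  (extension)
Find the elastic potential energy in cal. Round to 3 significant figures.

U is given directly by: U = ½kx².
k = 37100 N/m; x = 0.279 m.
U = 1444 J  (the unit combination reduces to kg·m²/s² = J)
1444 J × (1 cal / 4.184 J) = 345.1 cal

345 cal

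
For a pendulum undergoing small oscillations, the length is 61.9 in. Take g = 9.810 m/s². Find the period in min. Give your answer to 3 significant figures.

0.0419 min

Directly: T = 2π√(L/g).
L = 61.9 in = 1.572 m; g = 9.810 m/s².
T = 2.515 s
2.515 s × (1 min / 60.00 s) = 0.04192 min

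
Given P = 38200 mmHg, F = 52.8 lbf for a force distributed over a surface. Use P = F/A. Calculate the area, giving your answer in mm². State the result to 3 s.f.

Solving P = F/A for A: A = F/P.
P = 38200 mmHg = 5.093×10^6 Pa; F = 52.8 lbf = 234.9 N.
A = 4.612×10^-5 m²
4.612×10^-5 m² × (1 mm² / 1.000×10^-6 m²) = 46.12 mm²

46.1 mm²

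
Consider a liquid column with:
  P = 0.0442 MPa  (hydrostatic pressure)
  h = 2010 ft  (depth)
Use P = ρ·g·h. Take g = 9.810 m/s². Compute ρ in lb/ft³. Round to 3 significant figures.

Rearranging P = ρ·g·h for ρ: ρ = P/(g·h).
P = 0.0442 MPa = 44200 Pa; h = 2010 ft = 612.6 m; g = 9.810 m/s².
ρ = 7.354 kg/m³
7.354 kg/m³ × (1 lb/ft³ / 16.02 kg/m³) = 0.4591 lb/ft³

0.459 lb/ft³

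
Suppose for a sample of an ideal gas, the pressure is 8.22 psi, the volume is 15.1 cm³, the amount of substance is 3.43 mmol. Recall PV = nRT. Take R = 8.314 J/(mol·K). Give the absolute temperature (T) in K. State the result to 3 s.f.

30.0 K

Rearranging: T = PV/(nR).
P = 8.22 psi = 56675 Pa; V = 15.1 cm³ = 1.510×10^-5 m³; n = 3.43 mmol = 0.003430 mol; R = 8.314 J/(mol·K).
T = 30.01 K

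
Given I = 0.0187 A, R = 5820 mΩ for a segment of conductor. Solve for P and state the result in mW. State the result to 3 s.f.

P is given directly by: P = I²R.
I = 0.0187 A; R = 5820 mΩ = 5.820 Ω.
P = 0.002035 W  (the unit combination reduces to kg·m²/s³ = W)
0.002035 W × (1 mW / 0.001000 W) = 2.035 mW

2.04 mW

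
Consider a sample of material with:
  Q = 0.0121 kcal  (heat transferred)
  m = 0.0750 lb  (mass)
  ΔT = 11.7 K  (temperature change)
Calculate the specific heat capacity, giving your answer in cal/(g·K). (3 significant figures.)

Solving Q = m·c·ΔT for c: c = Q/(m·ΔT).
Q = 0.0121 kcal = 50.63 J; m = 0.0750 lb = 0.03402 kg; ΔT = 11.7 K.
c = 127.2 J/(kg·K)
127.2 J/(kg·K) × (1 cal/(g·K) / 4184 J/(kg·K)) = 0.03040 cal/(g·K)

0.0304 cal/(g·K)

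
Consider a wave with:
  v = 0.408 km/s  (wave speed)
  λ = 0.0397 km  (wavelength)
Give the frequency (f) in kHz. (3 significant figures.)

Rearranging: f = v/λ.
v = 0.408 km/s = 408.0 m/s; λ = 0.0397 km = 39.70 m.
f = 10.28 Hz
10.28 Hz × (1 kHz / 1000 Hz) = 0.01028 kHz

0.0103 kHz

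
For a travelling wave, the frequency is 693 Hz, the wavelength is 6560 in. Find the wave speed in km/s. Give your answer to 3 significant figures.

v is given directly by: v = fλ.
f = 693 Hz; λ = 6560 in = 166.6 m.
v = 1.155×10^5 m/s
1.155×10^5 m/s × (1 km/s / 1000 m/s) = 115.5 km/s

115 km/s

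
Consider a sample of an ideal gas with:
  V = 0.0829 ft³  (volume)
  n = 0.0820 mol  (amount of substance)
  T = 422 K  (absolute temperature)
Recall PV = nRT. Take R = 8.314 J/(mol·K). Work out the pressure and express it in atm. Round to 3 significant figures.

P is given directly by: P = nRT/V.
V = 0.0829 ft³ = 0.002347 m³; n = 0.0820 mol; T = 422 K; R = 8.314 J/(mol·K).
P = 1.226×10^5 Pa
1.226×10^5 Pa × (1 atm / 1.013×10^5 Pa) = 1.210 atm

1.21 atm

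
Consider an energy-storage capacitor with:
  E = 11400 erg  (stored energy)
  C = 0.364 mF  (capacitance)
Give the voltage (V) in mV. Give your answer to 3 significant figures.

2500 mV

Rearranging: V = √(2E/C).
E = 11400 erg = 0.001140 J; C = 0.364 mF = 3.640×10^-4 F.
V = 2.503 V  (the unit combination reduces to kg·m²/(A·s³) = V)
2.503 V × (1 mV / 0.001000 V) = 2503 mV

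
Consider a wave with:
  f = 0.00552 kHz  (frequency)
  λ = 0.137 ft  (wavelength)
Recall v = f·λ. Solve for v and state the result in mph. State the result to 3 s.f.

0.516 mph

Directly: v = fλ.
f = 0.00552 kHz = 5.520 Hz; λ = 0.137 ft = 0.04176 m.
v = 0.2305 m/s
0.2305 m/s × (1 mph / 0.4470 m/s) = 0.5156 mph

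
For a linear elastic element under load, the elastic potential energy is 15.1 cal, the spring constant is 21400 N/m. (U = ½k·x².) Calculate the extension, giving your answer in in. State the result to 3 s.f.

3.03 in

Solving U = ½k·x² for x: x = √(2U/k).
U = 15.1 cal = 63.18 J; k = 21400 N/m.
x = 0.07684 m
0.07684 m × (1 in / 0.02540 m) = 3.025 in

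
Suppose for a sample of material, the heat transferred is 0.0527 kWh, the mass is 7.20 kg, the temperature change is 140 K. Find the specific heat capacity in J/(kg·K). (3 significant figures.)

188 J/(kg·K)

Rearranging: c = Q/(m·ΔT).
Q = 0.0527 kWh = 1.897×10^5 J; m = 7.20 kg; ΔT = 140 K.
c = 188.2 J/(kg·K)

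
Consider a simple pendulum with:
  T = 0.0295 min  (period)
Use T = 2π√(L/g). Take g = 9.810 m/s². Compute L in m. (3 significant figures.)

0.778 m

Solving T = 2π√(L/g) for L: L = g·(T/2π)².
T = 0.0295 min = 1.770 s; g = 9.810 m/s².
L = 0.7785 m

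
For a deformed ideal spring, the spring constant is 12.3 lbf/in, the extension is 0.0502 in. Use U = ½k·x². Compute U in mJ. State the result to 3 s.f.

1.75 mJ

U is given directly by: U = ½kx².
k = 12.3 lbf/in = 2154 N/m; x = 0.0502 in = 0.001275 m.
U = 0.001751 J
0.001751 J × (1 mJ / 0.001000 J) = 1.751 mJ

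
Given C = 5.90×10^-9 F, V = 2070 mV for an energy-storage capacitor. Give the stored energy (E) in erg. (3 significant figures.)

E is given directly by: E = ½CV².
C = 5.90×10^-9 F; V = 2070 mV = 2.070 V.
E = 1.264×10^-8 J
1.264×10^-8 J × (1 erg / 1.000×10^-7 J) = 0.1264 erg

0.126 erg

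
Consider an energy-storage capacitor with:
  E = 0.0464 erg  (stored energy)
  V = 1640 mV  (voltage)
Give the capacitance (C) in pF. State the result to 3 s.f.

3450 pF

Rearranging: C = 2E/V².
E = 0.0464 erg = 4.640×10^-9 J; V = 1640 mV = 1.640 V.
C = 3.450×10^-9 F
3.450×10^-9 F × (1 pF / 1.000×10^-12 F) = 3450 pF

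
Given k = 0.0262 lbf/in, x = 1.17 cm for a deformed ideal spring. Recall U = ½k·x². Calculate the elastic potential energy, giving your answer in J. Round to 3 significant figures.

Directly: U = ½kx².
k = 0.0262 lbf/in = 4.588 N/m; x = 1.17 cm = 0.01170 m.
U = 3.140×10^-4 J

3.14×10^-4 J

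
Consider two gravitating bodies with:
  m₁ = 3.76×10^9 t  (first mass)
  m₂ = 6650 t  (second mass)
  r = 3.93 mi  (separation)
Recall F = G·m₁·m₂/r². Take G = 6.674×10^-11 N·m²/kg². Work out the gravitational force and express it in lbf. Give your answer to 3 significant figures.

Directly: F = Gm₁m₂/r².
m₁ = 3.76×10^9 t = 3.760×10^12 kg; m₂ = 6650 t = 6.650×10^6 kg; r = 3.93 mi = 6325 m; G = 6.674×10^-11 N·m²/kg².
F = 41.72 N
41.72 N × (1 lbf / 4.448 N) = 9.378 lbf

9.38 lbf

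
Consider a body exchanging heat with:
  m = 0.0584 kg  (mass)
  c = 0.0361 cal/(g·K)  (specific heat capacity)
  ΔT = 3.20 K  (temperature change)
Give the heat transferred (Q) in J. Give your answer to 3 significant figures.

Q is given directly by: Q = mcΔT.
m = 0.0584 kg; c = 0.0361 cal/(g·K) = 151.0 J/(kg·K); ΔT = 3.20 K.
Q = 28.23 J  (the unit combination reduces to kg·m²/s² = J)

28.2 J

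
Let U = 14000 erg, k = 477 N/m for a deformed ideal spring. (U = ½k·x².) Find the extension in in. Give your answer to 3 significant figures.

0.0954 in

Solving U = ½k·x² for x: x = √(2U/k).
U = 14000 erg = 0.001400 J; k = 477 N/m.
x = 0.002423 m
0.002423 m × (1 in / 0.02540 m) = 0.09539 in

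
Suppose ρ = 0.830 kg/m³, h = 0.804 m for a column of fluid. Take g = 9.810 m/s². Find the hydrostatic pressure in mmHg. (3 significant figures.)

0.0491 mmHg

P is given directly by: P = ρgh.
ρ = 0.830 kg/m³; h = 0.804 m; g = 9.810 m/s².
P = 6.546 Pa
6.546 Pa × (1 mmHg / 133.3 Pa) = 0.04910 mmHg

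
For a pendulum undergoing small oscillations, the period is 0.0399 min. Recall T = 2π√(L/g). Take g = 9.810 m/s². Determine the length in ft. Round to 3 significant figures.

Rearranging T = 2π√(L/g) for L: L = g·(T/2π)².
T = 0.0399 min = 2.394 s; g = 9.810 m/s².
L = 1.424 m
1.424 m × (1 ft / 0.3048 m) = 4.672 ft

4.67 ft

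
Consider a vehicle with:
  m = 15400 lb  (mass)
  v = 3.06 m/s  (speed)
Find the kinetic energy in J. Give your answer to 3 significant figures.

KE is given directly by: KE = ½mv².
m = 15400 lb = 6985 kg; v = 3.06 m/s.
KE = 32704 J

32700 J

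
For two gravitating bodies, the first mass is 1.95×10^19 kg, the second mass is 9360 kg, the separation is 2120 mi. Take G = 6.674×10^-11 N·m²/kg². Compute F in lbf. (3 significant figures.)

0.235 lbf

From Newton's law of gravitation: F = Gm₁m₂/r².
m₁ = 1.95×10^19 kg; m₂ = 9360 kg; r = 2120 mi = 3.412×10^6 m; G = 6.674×10^-11 N·m²/kg².
F = 1.046 N  (the unit combination reduces to kg·m/s² = N)
1.046 N × (1 lbf / 4.448 N) = 0.2353 lbf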